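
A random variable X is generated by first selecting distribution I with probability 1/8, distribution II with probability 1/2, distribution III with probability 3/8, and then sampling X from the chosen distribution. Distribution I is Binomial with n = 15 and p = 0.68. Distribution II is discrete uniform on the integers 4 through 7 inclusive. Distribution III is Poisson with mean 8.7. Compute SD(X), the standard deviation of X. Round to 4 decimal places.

2.7752

Per component, I: μ=10.2, E[X²]=107.304; II: μ=5.5, E[X²]=31.5; III: μ=8.7, E[X²]=84.39.
E[X] = 0.125·10.2 + 0.5·5.5 + 0.375·8.7 = 7.2875.
E[X²] = 0.125·107.304 + 0.5·31.5 + 0.375·84.39 = 60.8092.
Var(X) = E[X²] − (E[X])² = 60.8092 − 53.1077 = 7.70159.
SD(X) = √7.70159 = 2.77517.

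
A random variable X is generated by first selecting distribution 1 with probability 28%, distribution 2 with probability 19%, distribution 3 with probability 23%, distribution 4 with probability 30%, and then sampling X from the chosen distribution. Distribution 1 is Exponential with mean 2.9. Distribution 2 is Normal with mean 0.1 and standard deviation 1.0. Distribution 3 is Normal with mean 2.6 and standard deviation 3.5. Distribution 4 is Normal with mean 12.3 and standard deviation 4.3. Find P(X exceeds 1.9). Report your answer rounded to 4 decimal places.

0.5831

Conditional on each component, P(X > 1.9): 1: 0.519353; 2: 0.0359303; 3: 0.57926; 4: 0.99221.
By total probability, P(X > 1.9) = 0.28·0.519353 + 0.19·0.0359303 + 0.23·0.57926 + 0.3·0.99221 = 0.583138.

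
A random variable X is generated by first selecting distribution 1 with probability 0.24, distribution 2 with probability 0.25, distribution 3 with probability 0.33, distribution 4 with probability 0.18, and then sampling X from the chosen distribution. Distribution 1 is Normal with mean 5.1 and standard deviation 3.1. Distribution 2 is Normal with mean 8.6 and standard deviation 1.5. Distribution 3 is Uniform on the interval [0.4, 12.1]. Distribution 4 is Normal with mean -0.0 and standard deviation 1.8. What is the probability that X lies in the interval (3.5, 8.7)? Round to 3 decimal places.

Conditional on each component, P(3.5 < X < 8.7): 1: 0.574356; 2: 0.52624; 3: 0.444444; 4: 0.0259203.
By total probability, P(3.5 < X < 8.7) = 0.24·0.574356 + 0.25·0.52624 + 0.33·0.444444 + 0.18·0.0259203 = 0.420738.

0.421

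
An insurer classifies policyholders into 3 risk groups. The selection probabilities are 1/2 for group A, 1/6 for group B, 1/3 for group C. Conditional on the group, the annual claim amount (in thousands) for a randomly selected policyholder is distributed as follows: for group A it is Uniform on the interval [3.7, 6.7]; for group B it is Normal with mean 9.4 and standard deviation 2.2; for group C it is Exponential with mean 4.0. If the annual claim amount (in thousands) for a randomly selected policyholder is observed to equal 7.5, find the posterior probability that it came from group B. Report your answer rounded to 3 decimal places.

Likelihoods f(7.5 | ·): A: 0; B: 0.124889; C: 0.0383387.
Posterior ∝ prior × likelihood. Numerator for B: 0.166667·0.124889 = 0.0208148.
Normalizing constant: 0.5·0 + 0.166667·0.124889 + 0.333333·0.0383387 = 0.0335944.
P(B | observation) = 0.0208148 / 0.0335944 = 0.619592.

0.620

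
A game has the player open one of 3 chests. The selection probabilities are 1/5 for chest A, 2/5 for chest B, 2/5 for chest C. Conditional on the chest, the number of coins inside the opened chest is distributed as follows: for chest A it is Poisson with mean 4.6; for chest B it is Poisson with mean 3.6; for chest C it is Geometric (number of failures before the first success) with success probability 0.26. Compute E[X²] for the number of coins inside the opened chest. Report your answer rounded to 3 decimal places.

19.395

For each component E[X²] = Var + (mean)², giving A: 25.76; B: 16.56; C: 19.0473.
Overall E[X²] = 0.2·25.76 + 0.4·16.56 + 0.4·19.0473 = 19.3949.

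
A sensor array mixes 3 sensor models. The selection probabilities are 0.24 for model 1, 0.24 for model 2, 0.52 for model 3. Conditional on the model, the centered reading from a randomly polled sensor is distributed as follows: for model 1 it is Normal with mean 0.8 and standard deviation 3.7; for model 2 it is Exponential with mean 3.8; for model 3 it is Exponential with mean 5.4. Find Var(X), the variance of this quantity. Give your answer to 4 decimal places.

Per component, 1: μ=0.8, E[X²]=14.33; 2: μ=3.8, E[X²]=28.88; 3: μ=5.4, E[X²]=58.32.
E[X] = 0.24·0.8 + 0.24·3.8 + 0.52·5.4 = 3.912.
E[X²] = 0.24·14.33 + 0.24·28.88 + 0.52·58.32 = 40.6968.
Var(X) = E[X²] − (E[X])² = 40.6968 − 15.3037 = 25.3931.

25.3931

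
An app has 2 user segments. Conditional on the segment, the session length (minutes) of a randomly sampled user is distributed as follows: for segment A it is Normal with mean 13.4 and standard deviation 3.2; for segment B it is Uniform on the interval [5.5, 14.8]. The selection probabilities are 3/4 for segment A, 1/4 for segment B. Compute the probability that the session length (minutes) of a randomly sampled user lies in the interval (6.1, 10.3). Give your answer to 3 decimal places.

Conditional on each segment, P(6.1 < X < 10.3): A: 0.155068; B: 0.451613.
By total probability, P(6.1 < X < 10.3) = 0.75·0.155068 + 0.25·0.451613 = 0.229204.

0.229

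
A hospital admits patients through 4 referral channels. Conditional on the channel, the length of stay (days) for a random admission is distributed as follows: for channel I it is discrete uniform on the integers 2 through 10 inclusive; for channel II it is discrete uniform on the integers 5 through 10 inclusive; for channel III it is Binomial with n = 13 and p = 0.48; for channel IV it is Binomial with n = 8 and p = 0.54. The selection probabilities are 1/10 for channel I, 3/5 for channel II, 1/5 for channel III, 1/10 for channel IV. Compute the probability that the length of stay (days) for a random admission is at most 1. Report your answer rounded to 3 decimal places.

Conditional on each channel, P(X ≤ 1): I: 0; II: 0; III: 0.00264233; IV: 0.0208321.
By total probability, P(X ≤ 1) = 0.1·0 + 0.6·0 + 0.2·0.00264233 + 0.1·0.0208321 = 0.00261167.

0.003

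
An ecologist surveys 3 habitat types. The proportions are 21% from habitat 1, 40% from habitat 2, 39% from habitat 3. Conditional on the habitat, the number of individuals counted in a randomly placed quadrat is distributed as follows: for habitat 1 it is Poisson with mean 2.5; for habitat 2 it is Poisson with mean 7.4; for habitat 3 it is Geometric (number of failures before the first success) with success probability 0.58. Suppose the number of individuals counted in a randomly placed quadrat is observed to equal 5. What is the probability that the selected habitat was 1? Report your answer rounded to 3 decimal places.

Likelihoods P(X=5 | ·): 1: 0.0668009; 2: 0.113031; 3: 0.00758009.
Posterior ∝ prior × likelihood. Numerator for 1: 0.21·0.0668009 = 0.0140282.
Normalizing constant: 0.21·0.0668009 + 0.4·0.113031 + 0.39·0.00758009 = 0.0621969.
P(1 | observation) = 0.0140282 / 0.0621969 = 0.225545.

0.226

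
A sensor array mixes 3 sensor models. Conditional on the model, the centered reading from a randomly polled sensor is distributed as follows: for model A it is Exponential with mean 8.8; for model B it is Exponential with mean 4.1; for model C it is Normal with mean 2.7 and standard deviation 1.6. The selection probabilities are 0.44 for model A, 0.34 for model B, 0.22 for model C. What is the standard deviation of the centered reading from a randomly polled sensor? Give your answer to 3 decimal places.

6.885

Per component, A: μ=8.8, E[X²]=154.88; B: μ=4.1, E[X²]=33.62; C: μ=2.7, E[X²]=9.85.
E[X] = 0.44·8.8 + 0.34·4.1 + 0.22·2.7 = 5.86.
E[X²] = 0.44·154.88 + 0.34·33.62 + 0.22·9.85 = 81.745.
Var(X) = E[X²] − (E[X])² = 81.745 − 34.3396 = 47.4054.
SD(X) = √47.4054 = 6.88516.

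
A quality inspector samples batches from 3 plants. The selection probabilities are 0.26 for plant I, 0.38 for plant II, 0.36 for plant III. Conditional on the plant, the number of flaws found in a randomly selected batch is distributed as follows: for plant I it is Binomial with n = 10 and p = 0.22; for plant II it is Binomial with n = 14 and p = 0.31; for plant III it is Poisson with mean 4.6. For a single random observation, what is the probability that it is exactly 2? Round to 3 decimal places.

Conditional on each plant, P(X = 2): I: 0.298411; II: 0.101848; III: 0.106348.
By total probability, P(X = 2) = 0.26·0.298411 + 0.38·0.101848 + 0.36·0.106348 = 0.154575.

0.155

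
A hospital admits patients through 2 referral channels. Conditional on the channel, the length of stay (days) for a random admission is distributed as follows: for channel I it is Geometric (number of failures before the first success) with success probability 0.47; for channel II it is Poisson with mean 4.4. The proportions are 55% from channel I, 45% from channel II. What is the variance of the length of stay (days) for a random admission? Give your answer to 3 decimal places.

5.950

Per component, I: μ=1.12766, E[X²]=3.67089; II: μ=4.4, E[X²]=23.76.
E[X] = 0.55·1.12766 + 0.45·4.4 = 2.60021.
E[X²] = 0.55·3.67089 + 0.45·23.76 = 12.711.
Var(X) = E[X²] − (E[X])² = 12.711 − 6.76111 = 5.94988.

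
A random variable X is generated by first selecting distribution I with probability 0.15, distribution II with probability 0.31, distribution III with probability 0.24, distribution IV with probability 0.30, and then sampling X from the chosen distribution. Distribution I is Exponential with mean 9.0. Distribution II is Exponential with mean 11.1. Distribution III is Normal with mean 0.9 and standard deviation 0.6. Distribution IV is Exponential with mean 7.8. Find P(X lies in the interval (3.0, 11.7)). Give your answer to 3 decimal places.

0.332

Conditional on each component, P(3.0 < X < 11.7): I: 0.444; II: 0.414651; III: 0.000232629; IV: 0.457582.
By total probability, P(3.0 < X < 11.7) = 0.15·0.444 + 0.31·0.414651 + 0.24·0.000232629 + 0.3·0.457582 = 0.332472.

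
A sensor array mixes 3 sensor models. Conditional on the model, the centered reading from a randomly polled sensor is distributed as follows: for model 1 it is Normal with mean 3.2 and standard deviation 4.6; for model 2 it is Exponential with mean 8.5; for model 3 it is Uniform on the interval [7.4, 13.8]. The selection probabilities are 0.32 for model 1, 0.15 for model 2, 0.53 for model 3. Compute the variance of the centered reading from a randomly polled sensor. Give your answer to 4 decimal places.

30.4040

Per component, 1: μ=3.2, E[X²]=31.4; 2: μ=8.5, E[X²]=144.5; 3: μ=10.6, E[X²]=115.773.
E[X] = 0.32·3.2 + 0.15·8.5 + 0.53·10.6 = 7.917.
E[X²] = 0.32·31.4 + 0.15·144.5 + 0.53·115.773 = 93.0829.
Var(X) = E[X²] − (E[X])² = 93.0829 − 62.6789 = 30.404.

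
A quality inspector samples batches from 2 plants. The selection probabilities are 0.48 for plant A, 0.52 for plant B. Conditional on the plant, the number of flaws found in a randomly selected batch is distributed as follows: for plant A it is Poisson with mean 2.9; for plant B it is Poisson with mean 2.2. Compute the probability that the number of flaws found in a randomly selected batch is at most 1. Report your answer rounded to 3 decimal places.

Conditional on each plant, P(X ≤ 1): A: 0.214591; B: 0.35457.
By total probability, P(X ≤ 1) = 0.48·0.214591 + 0.52·0.35457 = 0.28738.

0.287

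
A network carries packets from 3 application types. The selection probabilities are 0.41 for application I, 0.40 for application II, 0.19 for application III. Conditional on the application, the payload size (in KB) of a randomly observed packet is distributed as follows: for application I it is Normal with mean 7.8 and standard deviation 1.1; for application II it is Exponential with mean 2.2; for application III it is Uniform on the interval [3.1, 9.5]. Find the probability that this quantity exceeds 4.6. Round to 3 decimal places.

Conditional on each application, P(X > 4.6): I: 0.998188; II: 0.123575; III: 0.765625.
By total probability, P(X > 4.6) = 0.41·0.998188 + 0.4·0.123575 + 0.19·0.765625 = 0.604156.

0.604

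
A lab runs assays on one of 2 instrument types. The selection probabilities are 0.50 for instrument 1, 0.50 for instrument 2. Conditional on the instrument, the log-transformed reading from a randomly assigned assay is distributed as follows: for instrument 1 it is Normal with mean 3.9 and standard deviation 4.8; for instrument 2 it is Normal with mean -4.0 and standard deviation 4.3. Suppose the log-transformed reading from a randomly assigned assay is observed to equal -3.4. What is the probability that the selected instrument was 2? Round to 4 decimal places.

Likelihoods f(-3.4 | ·): 1: 0.026147; 2: 0.0918785.
Posterior ∝ prior × likelihood. Numerator for 2: 0.5·0.0918785 = 0.0459392.
Normalizing constant: 0.5·0.026147 + 0.5·0.0918785 = 0.0590127.
P(2 | observation) = 0.0459392 / 0.0590127 = 0.778463.

0.7785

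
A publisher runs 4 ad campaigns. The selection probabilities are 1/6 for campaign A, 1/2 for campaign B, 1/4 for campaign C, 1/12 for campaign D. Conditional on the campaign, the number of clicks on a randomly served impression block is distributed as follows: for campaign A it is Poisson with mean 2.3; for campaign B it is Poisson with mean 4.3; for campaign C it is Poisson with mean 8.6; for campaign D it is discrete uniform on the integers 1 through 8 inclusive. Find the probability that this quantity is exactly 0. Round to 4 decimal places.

0.0235

Conditional on each campaign, P(X = 0): A: 0.100259; B: 0.0135686; C: 0.000184106; D: 0.
By total probability, P(X = 0) = 0.166667·0.100259 + 0.5·0.0135686 + 0.25·0.000184106 + 0.0833333·0 = 0.0235401.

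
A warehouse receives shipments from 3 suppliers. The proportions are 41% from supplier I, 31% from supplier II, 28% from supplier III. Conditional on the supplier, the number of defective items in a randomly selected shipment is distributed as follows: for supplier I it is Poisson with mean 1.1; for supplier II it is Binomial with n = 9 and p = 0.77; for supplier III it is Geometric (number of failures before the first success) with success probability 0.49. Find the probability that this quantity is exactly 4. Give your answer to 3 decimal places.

Conditional on each supplier, P(X = 4): I: 0.0203065; II: 0.0285084; III: 0.0331495.
By total probability, P(X = 4) = 0.41·0.0203065 + 0.31·0.0285084 + 0.28·0.0331495 = 0.0264451.

0.026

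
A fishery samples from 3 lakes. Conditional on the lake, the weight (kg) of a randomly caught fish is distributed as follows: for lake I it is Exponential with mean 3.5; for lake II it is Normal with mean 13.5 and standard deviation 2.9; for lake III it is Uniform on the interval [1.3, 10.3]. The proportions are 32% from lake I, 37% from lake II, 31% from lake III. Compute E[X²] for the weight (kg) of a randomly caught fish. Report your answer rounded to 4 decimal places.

90.9051

For each component E[X²] = Var + (mean)², giving I: 24.5; II: 190.66; III: 40.39.
Overall E[X²] = 0.32·24.5 + 0.37·190.66 + 0.31·40.39 = 90.9051.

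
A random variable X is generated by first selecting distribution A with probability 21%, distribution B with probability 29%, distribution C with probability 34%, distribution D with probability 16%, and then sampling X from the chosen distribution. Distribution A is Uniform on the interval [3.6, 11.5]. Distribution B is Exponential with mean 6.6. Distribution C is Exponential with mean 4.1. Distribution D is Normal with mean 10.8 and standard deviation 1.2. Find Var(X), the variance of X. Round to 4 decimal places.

24.8068

Per component, A: μ=7.55, E[X²]=62.2033; B: μ=6.6, E[X²]=87.12; C: μ=4.1, E[X²]=33.62; D: μ=10.8, E[X²]=118.08.
E[X] = 0.21·7.55 + 0.29·6.6 + 0.34·4.1 + 0.16·10.8 = 6.6215.
E[X²] = 0.21·62.2033 + 0.29·87.12 + 0.34·33.62 + 0.16·118.08 = 68.6511.
Var(X) = E[X²] − (E[X])² = 68.6511 − 43.8443 = 24.8068.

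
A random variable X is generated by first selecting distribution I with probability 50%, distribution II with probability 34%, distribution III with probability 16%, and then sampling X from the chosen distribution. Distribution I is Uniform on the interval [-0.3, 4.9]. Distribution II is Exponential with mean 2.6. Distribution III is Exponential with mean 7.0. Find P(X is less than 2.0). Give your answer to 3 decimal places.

Conditional on each component, P(X < 2.0): I: 0.442308; II: 0.536631; III: 0.248523.
By total probability, P(X < 2.0) = 0.5·0.442308 + 0.34·0.536631 + 0.16·0.248523 = 0.443372.

0.443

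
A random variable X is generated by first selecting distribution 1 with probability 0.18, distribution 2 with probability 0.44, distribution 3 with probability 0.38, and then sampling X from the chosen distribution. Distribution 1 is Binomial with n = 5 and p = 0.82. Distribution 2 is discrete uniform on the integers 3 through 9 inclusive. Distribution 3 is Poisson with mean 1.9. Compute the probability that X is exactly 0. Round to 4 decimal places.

0.0569

Conditional on each component, P(X = 0): 1: 0.000188957; 2: 0; 3: 0.149569.
By total probability, P(X = 0) = 0.18·0.000188957 + 0.44·0 + 0.38·0.149569 = 0.0568701.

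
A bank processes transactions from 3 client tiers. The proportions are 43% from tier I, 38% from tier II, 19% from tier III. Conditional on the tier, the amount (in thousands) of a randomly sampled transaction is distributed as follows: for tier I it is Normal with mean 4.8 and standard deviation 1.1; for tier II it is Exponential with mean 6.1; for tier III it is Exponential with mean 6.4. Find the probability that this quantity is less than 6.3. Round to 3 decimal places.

Conditional on each tier, P(X < 6.3): I: 0.913659; II: 0.643987; III: 0.626327.
By total probability, P(X < 6.3) = 0.43·0.913659 + 0.38·0.643987 + 0.19·0.626327 = 0.75659.

0.757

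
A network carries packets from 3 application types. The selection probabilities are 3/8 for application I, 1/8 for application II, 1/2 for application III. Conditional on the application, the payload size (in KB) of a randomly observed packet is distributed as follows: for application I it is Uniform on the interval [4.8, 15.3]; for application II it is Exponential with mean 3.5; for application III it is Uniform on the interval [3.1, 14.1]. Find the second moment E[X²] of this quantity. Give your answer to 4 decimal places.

For each component E[X²] = Var + (mean)², giving I: 110.19; II: 24.5; III: 84.0433.
Overall E[X²] = 0.375·110.19 + 0.125·24.5 + 0.5·84.0433 = 86.4054.

86.4054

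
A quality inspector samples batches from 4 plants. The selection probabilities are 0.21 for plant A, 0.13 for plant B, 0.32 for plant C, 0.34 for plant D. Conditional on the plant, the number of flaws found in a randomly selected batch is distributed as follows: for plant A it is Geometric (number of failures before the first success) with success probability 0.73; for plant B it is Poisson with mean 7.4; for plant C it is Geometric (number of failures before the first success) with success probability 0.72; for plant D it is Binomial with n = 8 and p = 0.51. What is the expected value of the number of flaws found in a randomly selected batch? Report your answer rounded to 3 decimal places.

Component means — A: 0.369863; B: 7.4; C: 0.388889; D: 4.08.
E[X] = 0.21·0.369863 + 0.13·7.4 + 0.32·0.388889 + 0.34·4.08 = 2.55132.

2.551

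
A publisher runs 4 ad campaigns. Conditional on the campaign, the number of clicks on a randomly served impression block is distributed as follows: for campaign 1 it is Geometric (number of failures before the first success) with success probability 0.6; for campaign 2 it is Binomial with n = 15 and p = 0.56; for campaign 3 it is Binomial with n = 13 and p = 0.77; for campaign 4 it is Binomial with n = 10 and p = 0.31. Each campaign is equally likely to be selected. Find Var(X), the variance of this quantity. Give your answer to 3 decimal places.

16.778

Per component, 1: μ=0.666667, E[X²]=1.55556; 2: μ=8.4, E[X²]=74.256; 3: μ=10.01, E[X²]=102.502; 4: μ=3.1, E[X²]=11.749.
E[X] = 0.25·0.666667 + 0.25·8.4 + 0.25·10.01 + 0.25·3.1 = 5.54417.
E[X²] = 0.25·1.55556 + 0.25·74.256 + 0.25·102.502 + 0.25·11.749 = 47.5157.
Var(X) = E[X²] − (E[X])² = 47.5157 − 30.7378 = 16.778.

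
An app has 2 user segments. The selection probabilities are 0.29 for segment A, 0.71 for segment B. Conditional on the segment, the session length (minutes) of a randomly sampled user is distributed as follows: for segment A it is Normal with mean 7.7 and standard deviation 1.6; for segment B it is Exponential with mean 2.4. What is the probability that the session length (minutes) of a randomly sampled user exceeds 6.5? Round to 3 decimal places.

Conditional on each segment, P(X > 6.5): A: 0.773373; B: 0.0666478.
By total probability, P(X > 6.5) = 0.29·0.773373 + 0.71·0.0666478 = 0.271598.

0.272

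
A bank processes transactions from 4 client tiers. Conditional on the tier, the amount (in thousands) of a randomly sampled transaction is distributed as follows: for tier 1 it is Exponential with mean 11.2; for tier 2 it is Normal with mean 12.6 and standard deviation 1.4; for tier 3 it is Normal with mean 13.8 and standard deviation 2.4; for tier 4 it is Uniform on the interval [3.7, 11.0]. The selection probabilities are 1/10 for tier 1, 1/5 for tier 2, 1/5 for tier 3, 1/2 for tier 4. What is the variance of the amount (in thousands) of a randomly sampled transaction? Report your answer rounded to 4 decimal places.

Per component, 1: μ=11.2, E[X²]=250.88; 2: μ=12.6, E[X²]=160.72; 3: μ=13.8, E[X²]=196.2; 4: μ=7.35, E[X²]=58.4633.
E[X] = 0.1·11.2 + 0.2·12.6 + 0.2·13.8 + 0.5·7.35 = 10.075.
E[X²] = 0.1·250.88 + 0.2·160.72 + 0.2·196.2 + 0.5·58.4633 = 125.704.
Var(X) = E[X²] − (E[X])² = 125.704 − 101.506 = 24.198.

24.1980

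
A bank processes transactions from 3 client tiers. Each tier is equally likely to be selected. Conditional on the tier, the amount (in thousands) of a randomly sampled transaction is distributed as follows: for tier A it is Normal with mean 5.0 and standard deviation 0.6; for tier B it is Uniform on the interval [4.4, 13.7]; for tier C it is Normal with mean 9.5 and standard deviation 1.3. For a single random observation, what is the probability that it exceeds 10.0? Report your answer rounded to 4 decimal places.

Conditional on each tier, P(X > 10.0): A: 0; B: 0.397849; C: 0.350261.
By total probability, P(X > 10.0) = 0.333333·0 + 0.333333·0.397849 + 0.333333·0.350261 = 0.24937.

0.2494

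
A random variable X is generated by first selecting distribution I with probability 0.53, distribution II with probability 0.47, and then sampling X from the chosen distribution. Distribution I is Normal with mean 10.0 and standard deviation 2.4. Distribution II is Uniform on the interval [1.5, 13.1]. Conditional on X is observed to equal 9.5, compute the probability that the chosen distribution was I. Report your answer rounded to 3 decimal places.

Likelihoods f(9.5 | ·): I: 0.162657; II: 0.0862069.
Posterior ∝ prior × likelihood. Numerator for I: 0.53·0.162657 = 0.0862085.
Normalizing constant: 0.53·0.162657 + 0.47·0.0862069 = 0.126726.
P(I | observation) = 0.0862085 / 0.126726 = 0.680276.

0.680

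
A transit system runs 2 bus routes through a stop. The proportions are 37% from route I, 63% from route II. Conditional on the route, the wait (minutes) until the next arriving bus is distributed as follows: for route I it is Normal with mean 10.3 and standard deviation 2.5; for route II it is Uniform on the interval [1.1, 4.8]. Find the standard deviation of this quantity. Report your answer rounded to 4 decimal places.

Per component, I: μ=10.3, E[X²]=112.34; II: μ=2.95, E[X²]=9.84333.
E[X] = 0.37·10.3 + 0.63·2.95 = 5.6695.
E[X²] = 0.37·112.34 + 0.63·9.84333 = 47.7671.
Var(X) = E[X²] − (E[X])² = 47.7671 − 32.1432 = 15.6239.
SD(X) = √15.6239 = 3.9527.

3.9527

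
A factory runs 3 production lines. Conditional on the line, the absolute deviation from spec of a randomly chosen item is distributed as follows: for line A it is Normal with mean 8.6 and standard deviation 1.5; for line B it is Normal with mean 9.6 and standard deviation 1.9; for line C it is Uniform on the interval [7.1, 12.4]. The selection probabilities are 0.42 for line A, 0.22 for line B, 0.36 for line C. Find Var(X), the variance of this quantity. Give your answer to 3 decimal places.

2.876

Per component, A: μ=8.6, E[X²]=76.21; B: μ=9.6, E[X²]=95.77; C: μ=9.75, E[X²]=97.4033.
E[X] = 0.42·8.6 + 0.22·9.6 + 0.36·9.75 = 9.234.
E[X²] = 0.42·76.21 + 0.22·95.77 + 0.36·97.4033 = 88.1428.
Var(X) = E[X²] − (E[X])² = 88.1428 − 85.2668 = 2.87604.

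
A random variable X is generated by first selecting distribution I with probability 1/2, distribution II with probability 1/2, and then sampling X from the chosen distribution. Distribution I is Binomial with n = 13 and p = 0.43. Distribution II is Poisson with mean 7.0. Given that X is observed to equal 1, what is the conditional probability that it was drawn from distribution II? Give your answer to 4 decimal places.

0.4926

Likelihoods P(X=1 | ·): I: 0.00657522; II: 0.00638317.
Posterior ∝ prior × likelihood. Numerator for II: 0.5·0.00638317 = 0.00319159.
Normalizing constant: 0.5·0.00657522 + 0.5·0.00638317 = 0.0064792.
P(II | observation) = 0.00319159 / 0.0064792 = 0.49259.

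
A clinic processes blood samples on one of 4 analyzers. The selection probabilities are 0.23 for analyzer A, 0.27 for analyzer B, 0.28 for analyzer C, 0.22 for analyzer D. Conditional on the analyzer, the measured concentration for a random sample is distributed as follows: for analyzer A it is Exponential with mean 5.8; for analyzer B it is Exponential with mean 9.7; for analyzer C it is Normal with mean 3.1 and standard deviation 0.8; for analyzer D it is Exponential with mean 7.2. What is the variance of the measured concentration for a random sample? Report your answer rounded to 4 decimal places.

50.9386

Per component, A: μ=5.8, E[X²]=67.28; B: μ=9.7, E[X²]=188.18; C: μ=3.1, E[X²]=10.25; D: μ=7.2, E[X²]=103.68.
E[X] = 0.23·5.8 + 0.27·9.7 + 0.28·3.1 + 0.22·7.2 = 6.405.
E[X²] = 0.23·67.28 + 0.27·188.18 + 0.28·10.25 + 0.22·103.68 = 91.9626.
Var(X) = E[X²] − (E[X])² = 91.9626 − 41.024 = 50.9386.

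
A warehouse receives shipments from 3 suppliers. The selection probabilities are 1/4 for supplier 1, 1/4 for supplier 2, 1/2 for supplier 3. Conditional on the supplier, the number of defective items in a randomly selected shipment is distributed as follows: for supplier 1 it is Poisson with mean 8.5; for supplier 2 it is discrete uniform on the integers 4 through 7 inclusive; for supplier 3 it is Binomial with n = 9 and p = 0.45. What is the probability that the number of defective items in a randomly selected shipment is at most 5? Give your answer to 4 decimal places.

0.5795

Conditional on each supplier, P(X ≤ 5): 1: 0.149597; 2: 0.5; 3: 0.834178.
By total probability, P(X ≤ 5) = 0.25·0.149597 + 0.25·0.5 + 0.5·0.834178 = 0.579488.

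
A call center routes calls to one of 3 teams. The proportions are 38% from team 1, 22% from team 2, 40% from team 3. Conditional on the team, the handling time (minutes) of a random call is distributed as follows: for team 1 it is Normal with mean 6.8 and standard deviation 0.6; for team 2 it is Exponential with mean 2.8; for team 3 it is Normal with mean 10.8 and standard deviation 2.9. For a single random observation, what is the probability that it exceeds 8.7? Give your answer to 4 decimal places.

0.3163

Conditional on each team, P(X > 8.7): 1: 0.000770985; 2: 0.0447286; 3: 0.765509.
By total probability, P(X > 8.7) = 0.38·0.000770985 + 0.22·0.0447286 + 0.4·0.765509 = 0.316337.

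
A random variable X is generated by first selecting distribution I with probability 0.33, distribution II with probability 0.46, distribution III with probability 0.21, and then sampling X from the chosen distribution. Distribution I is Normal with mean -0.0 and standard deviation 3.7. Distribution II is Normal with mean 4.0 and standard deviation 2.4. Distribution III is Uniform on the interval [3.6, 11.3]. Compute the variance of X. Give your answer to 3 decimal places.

15.630

Per component, I: μ=-0, E[X²]=13.69; II: μ=4, E[X²]=21.76; III: μ=7.45, E[X²]=60.4433.
E[X] = 0.33·-0 + 0.46·4 + 0.21·7.45 = 3.4045.
E[X²] = 0.33·13.69 + 0.46·21.76 + 0.21·60.4433 = 27.2204.
Var(X) = E[X²] − (E[X])² = 27.2204 − 11.5906 = 15.6298.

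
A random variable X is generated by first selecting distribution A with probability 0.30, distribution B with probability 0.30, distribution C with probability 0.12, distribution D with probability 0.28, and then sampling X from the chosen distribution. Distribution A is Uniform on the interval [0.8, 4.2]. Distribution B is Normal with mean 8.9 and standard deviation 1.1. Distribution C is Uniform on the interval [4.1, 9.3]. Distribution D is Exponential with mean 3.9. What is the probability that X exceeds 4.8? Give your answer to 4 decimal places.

0.4856

Conditional on each component, P(X > 4.8): A: 0; B: 0.999903; C: 0.865385; D: 0.292068.
By total probability, P(X > 4.8) = 0.3·0 + 0.3·0.999903 + 0.12·0.865385 + 0.28·0.292068 = 0.485596.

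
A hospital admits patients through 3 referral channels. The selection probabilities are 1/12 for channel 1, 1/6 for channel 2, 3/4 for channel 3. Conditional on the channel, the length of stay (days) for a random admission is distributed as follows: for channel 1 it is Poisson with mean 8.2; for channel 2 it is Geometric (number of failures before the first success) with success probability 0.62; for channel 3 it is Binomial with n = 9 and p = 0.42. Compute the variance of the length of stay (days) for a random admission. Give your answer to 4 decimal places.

Per component, 1: μ=8.2, E[X²]=75.44; 2: μ=0.612903, E[X²]=1.3642; 3: μ=3.78, E[X²]=16.4808.
E[X] = 0.0833333·8.2 + 0.166667·0.612903 + 0.75·3.78 = 3.62048.
E[X²] = 0.0833333·75.44 + 0.166667·1.3642 + 0.75·16.4808 = 18.8746.
Var(X) = E[X²] − (E[X])² = 18.8746 − 13.1079 = 5.76673.

5.7667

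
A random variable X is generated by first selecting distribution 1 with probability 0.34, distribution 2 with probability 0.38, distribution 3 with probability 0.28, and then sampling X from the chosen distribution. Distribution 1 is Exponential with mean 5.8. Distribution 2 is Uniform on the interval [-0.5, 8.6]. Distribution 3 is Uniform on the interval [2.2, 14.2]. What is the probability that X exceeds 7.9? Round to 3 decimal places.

0.263

Conditional on each component, P(X > 7.9): 1: 0.25613; 2: 0.0769231; 3: 0.525.
By total probability, P(X > 7.9) = 0.34·0.25613 + 0.38·0.0769231 + 0.28·0.525 = 0.263315.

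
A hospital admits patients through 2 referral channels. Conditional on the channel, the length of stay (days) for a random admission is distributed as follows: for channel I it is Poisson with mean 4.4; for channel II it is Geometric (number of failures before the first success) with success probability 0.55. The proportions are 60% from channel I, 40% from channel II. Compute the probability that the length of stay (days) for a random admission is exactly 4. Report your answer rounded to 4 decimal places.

Conditional on each channel, P(X = 4): I: 0.191736; II: 0.0225534.
By total probability, P(X = 4) = 0.6·0.191736 + 0.4·0.0225534 = 0.124063.

0.1241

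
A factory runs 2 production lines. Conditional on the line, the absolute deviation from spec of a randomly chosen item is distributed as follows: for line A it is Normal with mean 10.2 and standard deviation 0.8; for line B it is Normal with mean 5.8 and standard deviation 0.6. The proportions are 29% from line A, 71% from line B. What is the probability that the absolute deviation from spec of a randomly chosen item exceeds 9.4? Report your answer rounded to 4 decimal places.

Conditional on each line, P(X > 9.4): A: 0.841345; B: 9.86588e-10.
By total probability, P(X > 9.4) = 0.29·0.841345 + 0.71·9.86588e-10 = 0.24399.

0.2440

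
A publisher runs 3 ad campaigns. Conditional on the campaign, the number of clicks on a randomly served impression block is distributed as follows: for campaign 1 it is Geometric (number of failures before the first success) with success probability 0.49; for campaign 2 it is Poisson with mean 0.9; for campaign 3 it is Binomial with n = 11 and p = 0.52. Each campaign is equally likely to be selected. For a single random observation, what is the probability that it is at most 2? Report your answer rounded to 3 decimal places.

Conditional on each campaign, P(X ≤ 2): 1: 0.867349; 2: 0.937143; 3: 0.0241413.
By total probability, P(X ≤ 2) = 0.333333·0.867349 + 0.333333·0.937143 + 0.333333·0.0241413 = 0.609544.

0.610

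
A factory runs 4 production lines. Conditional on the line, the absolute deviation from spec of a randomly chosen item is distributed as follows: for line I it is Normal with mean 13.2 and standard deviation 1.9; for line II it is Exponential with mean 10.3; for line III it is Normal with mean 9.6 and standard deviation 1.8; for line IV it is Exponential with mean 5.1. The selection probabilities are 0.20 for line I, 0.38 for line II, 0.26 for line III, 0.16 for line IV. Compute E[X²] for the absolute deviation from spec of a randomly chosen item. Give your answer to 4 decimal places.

For each component E[X²] = Var + (mean)², giving I: 177.85; II: 212.18; III: 95.4; IV: 52.02.
Overall E[X²] = 0.2·177.85 + 0.38·212.18 + 0.26·95.4 + 0.16·52.02 = 149.326.

149.3256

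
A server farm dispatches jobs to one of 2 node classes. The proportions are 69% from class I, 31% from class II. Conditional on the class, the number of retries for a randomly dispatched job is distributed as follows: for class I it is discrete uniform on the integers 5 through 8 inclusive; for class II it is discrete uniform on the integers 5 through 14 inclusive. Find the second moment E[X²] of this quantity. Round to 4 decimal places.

60.5500

For each component E[X²] = Var + (mean)², giving I: 43.5; II: 98.5.
Overall E[X²] = 0.69·43.5 + 0.31·98.5 = 60.55.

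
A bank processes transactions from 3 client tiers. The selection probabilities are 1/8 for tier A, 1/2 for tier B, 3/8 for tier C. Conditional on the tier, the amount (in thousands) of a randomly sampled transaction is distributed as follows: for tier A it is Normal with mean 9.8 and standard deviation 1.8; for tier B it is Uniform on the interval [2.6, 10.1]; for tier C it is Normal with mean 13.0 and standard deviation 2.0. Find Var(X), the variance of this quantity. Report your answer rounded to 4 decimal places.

Per component, A: μ=9.8, E[X²]=99.28; B: μ=6.35, E[X²]=45.01; C: μ=13, E[X²]=173.
E[X] = 0.125·9.8 + 0.5·6.35 + 0.375·13 = 9.275.
E[X²] = 0.125·99.28 + 0.5·45.01 + 0.375·173 = 99.79.
Var(X) = E[X²] − (E[X])² = 99.79 − 86.0256 = 13.7644.

13.7644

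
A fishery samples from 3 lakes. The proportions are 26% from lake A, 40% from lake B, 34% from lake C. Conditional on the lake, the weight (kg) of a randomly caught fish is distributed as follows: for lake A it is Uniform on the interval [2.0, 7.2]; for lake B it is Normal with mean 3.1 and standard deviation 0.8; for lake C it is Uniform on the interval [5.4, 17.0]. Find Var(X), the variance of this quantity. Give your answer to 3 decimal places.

17.662

Per component, A: μ=4.6, E[X²]=23.4133; B: μ=3.1, E[X²]=10.25; C: μ=11.2, E[X²]=136.653.
E[X] = 0.26·4.6 + 0.4·3.1 + 0.34·11.2 = 6.244.
E[X²] = 0.26·23.4133 + 0.4·10.25 + 0.34·136.653 = 56.6496.
Var(X) = E[X²] − (E[X])² = 56.6496 − 38.9875 = 17.6621.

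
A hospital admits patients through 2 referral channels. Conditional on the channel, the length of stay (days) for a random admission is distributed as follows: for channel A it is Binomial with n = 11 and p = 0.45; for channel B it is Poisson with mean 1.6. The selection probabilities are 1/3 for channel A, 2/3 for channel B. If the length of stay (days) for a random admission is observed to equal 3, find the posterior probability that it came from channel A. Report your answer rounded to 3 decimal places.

Likelihoods P(X=3 | ·): A: 0.125899; B: 0.137828.
Posterior ∝ prior × likelihood. Numerator for A: 0.333333·0.125899 = 0.0419664.
Normalizing constant: 0.333333·0.125899 + 0.666667·0.137828 = 0.133852.
P(A | observation) = 0.0419664 / 0.133852 = 0.313529.

0.314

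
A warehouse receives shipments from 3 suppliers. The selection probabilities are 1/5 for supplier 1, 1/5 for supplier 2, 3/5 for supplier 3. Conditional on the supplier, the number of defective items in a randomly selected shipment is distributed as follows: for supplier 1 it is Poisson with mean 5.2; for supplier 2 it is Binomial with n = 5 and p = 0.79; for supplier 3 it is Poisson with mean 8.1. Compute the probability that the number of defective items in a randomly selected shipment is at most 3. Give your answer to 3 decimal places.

Conditional on each supplier, P(X ≤ 3): 1: 0.238065; 2: 0.283319; 3: 0.0396053.
By total probability, P(X ≤ 3) = 0.2·0.238065 + 0.2·0.283319 + 0.6·0.0396053 = 0.12804.

0.128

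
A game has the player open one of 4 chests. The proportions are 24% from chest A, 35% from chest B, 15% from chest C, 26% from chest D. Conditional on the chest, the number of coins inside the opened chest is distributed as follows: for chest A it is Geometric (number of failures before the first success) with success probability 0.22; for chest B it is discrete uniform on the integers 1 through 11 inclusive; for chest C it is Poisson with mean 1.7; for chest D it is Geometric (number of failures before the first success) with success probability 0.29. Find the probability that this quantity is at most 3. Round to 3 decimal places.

0.577

Conditional on each chest, P(X ≤ 3): A: 0.629849; B: 0.272727; C: 0.906811; D: 0.745883.
By total probability, P(X ≤ 3) = 0.24·0.629849 + 0.35·0.272727 + 0.15·0.906811 + 0.26·0.745883 = 0.57657.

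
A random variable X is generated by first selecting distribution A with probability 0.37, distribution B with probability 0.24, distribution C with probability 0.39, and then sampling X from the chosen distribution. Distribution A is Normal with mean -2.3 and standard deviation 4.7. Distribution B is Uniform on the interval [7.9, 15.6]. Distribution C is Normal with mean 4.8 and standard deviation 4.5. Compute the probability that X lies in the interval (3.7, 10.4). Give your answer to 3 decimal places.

0.305

Conditional on each component, P(3.7 < X < 10.4): A: 0.0974276; B: 0.324675; C: 0.489889.
By total probability, P(3.7 < X < 10.4) = 0.37·0.0974276 + 0.24·0.324675 + 0.39·0.489889 = 0.305027.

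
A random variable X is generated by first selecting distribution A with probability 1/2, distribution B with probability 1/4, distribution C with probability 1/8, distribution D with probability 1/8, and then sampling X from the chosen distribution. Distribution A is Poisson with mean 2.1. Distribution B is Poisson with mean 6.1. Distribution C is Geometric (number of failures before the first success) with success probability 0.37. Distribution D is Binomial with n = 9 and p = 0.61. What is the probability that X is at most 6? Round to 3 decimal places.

Conditional on each component, P(X ≤ 6): A: 0.994138; B: 0.590245; C: 0.96061; D: 0.748933.
By total probability, P(X ≤ 6) = 0.5·0.994138 + 0.25·0.590245 + 0.125·0.96061 + 0.125·0.748933 = 0.858323.

0.858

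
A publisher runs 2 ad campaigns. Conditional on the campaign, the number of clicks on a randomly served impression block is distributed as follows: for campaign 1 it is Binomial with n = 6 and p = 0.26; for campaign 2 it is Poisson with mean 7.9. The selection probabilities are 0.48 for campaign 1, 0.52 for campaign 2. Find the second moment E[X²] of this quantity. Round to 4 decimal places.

38.2834

For each component E[X²] = Var + (mean)², giving 1: 3.588; 2: 70.31.
Overall E[X²] = 0.48·3.588 + 0.52·70.31 = 38.2834.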